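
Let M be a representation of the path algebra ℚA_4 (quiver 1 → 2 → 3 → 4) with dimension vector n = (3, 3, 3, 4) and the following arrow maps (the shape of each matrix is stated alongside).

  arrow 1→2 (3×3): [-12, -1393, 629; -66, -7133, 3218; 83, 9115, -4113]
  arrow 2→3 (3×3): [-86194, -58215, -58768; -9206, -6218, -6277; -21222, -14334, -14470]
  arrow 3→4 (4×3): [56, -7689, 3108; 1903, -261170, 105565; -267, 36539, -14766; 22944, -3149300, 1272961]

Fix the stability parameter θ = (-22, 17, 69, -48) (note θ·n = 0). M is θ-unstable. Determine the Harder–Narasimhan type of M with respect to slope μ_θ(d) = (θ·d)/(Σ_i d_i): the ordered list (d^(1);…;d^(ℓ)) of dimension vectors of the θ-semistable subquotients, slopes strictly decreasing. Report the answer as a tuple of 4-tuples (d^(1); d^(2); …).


Via rank(M_{q-1}∘⋯∘M_p): M ≅ I[1,4]^3, I[4,4].
μ_θ-semistable layers: μ^(1)=38/3; μ^(2)=-22; μ^(3)=-48

((0, 3, 3, 3); (3, 0, 0, 0); (0, 0, 0, 1))


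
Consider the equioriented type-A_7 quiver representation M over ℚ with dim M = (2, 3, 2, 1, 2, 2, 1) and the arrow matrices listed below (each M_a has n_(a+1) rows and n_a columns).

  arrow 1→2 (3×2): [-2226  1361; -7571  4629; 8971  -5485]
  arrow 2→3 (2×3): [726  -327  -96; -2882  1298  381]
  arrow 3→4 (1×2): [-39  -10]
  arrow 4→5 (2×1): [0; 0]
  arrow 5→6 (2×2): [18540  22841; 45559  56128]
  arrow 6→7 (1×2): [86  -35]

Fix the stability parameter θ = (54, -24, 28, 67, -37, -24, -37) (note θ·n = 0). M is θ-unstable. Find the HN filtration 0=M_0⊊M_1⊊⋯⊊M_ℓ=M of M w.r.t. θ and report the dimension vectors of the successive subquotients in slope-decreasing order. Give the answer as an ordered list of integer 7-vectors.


Via rank(M_{q-1}∘⋯∘M_p): M ≅ I[1,2], I[1,4], I[2,3], I[5,6], I[5,7].
μ_θ-semistable layers: μ^(1)=67; μ^(2)=28; μ^(3)=15; μ^(4)=-24; μ^(5)=-61/2; μ^(6)=-37

((0, 0, 0, 1, 0, 0, 0); (0, 0, 2, 0, 0, 0, 0); (2, 2, 0, 0, 0, 0, 0); (0, 1, 0, 0, 0, 1, 0); (0, 0, 0, 0, 0, 1, 1); (0, 0, 0, 0, 2, 0, 0))


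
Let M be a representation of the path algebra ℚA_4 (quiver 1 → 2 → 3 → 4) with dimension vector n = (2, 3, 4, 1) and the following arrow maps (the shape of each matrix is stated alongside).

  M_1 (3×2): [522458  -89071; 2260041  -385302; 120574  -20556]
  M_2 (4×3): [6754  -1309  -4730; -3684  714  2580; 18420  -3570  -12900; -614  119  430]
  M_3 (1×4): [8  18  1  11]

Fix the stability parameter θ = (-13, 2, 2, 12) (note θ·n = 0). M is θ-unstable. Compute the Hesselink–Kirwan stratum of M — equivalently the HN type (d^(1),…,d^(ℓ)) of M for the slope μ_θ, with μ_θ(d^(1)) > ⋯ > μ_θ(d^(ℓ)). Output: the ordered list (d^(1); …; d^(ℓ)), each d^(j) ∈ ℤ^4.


Barcode: M ≅ I[1,2], I[1,4], I[2,2], I[3,3]^3. HN layers by μ_θ (3 steps, strictly decreasing):
  μ^(1)=12; μ^(2)=2; μ^(3)=-13

((0, 0, 0, 1); (0, 3, 4, 0); (2, 0, 0, 0))


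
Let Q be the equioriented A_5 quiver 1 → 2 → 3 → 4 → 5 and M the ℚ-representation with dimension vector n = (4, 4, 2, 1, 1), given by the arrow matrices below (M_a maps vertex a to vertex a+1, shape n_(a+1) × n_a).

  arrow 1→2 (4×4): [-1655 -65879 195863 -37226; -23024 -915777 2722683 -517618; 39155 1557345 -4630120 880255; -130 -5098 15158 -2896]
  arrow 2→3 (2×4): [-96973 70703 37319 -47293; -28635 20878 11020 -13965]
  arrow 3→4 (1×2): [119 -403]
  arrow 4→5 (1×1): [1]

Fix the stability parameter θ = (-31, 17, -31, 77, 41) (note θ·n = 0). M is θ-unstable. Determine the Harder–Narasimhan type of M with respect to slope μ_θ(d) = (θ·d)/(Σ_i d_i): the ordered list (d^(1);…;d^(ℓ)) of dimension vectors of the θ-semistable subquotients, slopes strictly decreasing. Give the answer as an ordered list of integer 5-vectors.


Interval decomposition of M: I[1,1], I[1,2], I[1,3], I[1,5], I[2,2].
HN type (ℓ=4): μ^(1)=59; μ^(2)=17; μ^(3)=-7; μ^(4)=-31

((0, 0, 0, 1, 1); (0, 2, 0, 0, 0); (0, 2, 2, 0, 0); (4, 0, 0, 0, 0))


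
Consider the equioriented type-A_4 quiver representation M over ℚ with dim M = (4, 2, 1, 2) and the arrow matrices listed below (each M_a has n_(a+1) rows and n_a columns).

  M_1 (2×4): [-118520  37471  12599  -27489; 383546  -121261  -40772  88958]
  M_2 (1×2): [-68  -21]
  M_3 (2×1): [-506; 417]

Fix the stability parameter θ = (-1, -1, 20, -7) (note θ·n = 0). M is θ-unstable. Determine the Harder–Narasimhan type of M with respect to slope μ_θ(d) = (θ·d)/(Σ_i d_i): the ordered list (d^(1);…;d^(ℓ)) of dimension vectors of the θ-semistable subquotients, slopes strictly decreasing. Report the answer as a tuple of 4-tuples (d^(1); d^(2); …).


Barcode: M ≅ I[1,1]^2, I[1,2], I[1,4], I[4,4]. HN layers by μ_θ (3 steps, strictly decreasing):
  μ^(1)=13/2; μ^(2)=-1; μ^(3)=-7

((0, 0, 1, 1); (4, 2, 0, 0); (0, 0, 0, 1))


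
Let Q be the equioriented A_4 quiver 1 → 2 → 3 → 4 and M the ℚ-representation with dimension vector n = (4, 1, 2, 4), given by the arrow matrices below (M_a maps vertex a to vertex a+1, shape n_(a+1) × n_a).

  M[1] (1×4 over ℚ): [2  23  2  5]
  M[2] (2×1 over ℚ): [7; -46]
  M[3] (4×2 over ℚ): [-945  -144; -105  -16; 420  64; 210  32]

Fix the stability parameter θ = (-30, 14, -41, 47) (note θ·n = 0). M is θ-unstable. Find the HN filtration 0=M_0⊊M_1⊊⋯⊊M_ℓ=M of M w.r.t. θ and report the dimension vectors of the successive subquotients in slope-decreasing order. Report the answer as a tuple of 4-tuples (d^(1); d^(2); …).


Barcode: M ≅ I[1,1]^3, I[1,4], I[3,3], I[4,4]^3. HN layers by μ_θ (4 steps, strictly decreasing):
  μ^(1)=47; μ^(2)=-27/2; μ^(3)=-30; μ^(4)=-41

((0, 0, 0, 4); (0, 1, 1, 0); (4, 0, 0, 0); (0, 0, 1, 0))


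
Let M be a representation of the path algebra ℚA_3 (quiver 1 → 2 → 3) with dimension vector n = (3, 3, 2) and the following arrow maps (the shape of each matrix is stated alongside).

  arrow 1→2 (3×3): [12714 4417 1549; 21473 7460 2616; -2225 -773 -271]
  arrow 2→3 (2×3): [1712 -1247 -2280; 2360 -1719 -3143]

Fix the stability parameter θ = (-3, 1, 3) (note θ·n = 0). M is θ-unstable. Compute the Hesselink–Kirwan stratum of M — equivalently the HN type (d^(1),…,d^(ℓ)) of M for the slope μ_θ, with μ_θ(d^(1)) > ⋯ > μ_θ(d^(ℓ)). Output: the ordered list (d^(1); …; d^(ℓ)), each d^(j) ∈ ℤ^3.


Interval decomposition of M: I[1,2], I[1,3]^2.
HN type (ℓ=3): μ^(1)=3; μ^(2)=1; μ^(3)=-3

((0, 0, 2); (0, 3, 0); (3, 0, 0))


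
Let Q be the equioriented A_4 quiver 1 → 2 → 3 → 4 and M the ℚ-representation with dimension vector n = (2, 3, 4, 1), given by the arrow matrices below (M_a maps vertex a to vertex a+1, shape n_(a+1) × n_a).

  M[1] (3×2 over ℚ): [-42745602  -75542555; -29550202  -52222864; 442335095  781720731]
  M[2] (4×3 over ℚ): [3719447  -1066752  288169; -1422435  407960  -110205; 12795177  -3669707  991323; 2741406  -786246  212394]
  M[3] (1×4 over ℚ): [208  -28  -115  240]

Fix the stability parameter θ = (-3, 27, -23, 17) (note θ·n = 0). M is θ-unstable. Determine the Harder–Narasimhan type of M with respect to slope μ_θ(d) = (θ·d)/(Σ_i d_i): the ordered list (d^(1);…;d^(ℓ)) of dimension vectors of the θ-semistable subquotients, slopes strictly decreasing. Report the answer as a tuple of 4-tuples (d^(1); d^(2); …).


Via rank(M_{q-1}∘⋯∘M_p): M ≅ I[1,2], I[1,4], I[2,3], I[3,3]^2.
μ_θ-semistable layers: μ^(1)=27; μ^(2)=17; μ^(3)=2; μ^(4)=-3; μ^(5)=-23

((0, 1, 0, 0); (0, 0, 0, 1); (0, 2, 2, 0); (2, 0, 0, 0); (0, 0, 2, 0))


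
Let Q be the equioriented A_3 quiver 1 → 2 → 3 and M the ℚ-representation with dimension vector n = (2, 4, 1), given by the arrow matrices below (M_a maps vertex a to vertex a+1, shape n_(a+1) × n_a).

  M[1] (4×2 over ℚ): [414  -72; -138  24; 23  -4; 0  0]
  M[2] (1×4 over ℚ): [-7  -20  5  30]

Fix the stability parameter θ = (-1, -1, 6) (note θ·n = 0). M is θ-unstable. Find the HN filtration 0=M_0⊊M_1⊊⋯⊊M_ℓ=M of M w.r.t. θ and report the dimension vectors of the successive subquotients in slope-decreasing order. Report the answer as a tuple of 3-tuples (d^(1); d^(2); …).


Via rank(M_{q-1}∘⋯∘M_p): M ≅ I[1,1], I[1,3], I[2,2]^3.
μ_θ-semistable layers: μ^(1)=6; μ^(2)=-1

((0, 0, 1); (2, 4, 0))


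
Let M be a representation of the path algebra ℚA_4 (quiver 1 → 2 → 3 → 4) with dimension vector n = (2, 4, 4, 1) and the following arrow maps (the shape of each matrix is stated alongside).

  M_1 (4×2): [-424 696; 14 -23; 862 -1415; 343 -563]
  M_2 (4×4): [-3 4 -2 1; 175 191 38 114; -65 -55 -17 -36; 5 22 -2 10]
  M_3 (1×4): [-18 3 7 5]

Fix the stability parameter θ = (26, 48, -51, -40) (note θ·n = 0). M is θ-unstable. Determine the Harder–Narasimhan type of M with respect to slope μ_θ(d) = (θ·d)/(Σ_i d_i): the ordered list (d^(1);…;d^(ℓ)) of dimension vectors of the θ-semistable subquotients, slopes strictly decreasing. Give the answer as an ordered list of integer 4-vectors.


Via rank(M_{q-1}∘⋯∘M_p): M ≅ I[1,3], I[1,4], I[2,3]^2.
μ_θ-semistable layers: μ^(1)=23/3; μ^(2)=-3/2; μ^(3)=-17/4

((1, 1, 1, 0); (0, 2, 2, 0); (1, 1, 1, 1))


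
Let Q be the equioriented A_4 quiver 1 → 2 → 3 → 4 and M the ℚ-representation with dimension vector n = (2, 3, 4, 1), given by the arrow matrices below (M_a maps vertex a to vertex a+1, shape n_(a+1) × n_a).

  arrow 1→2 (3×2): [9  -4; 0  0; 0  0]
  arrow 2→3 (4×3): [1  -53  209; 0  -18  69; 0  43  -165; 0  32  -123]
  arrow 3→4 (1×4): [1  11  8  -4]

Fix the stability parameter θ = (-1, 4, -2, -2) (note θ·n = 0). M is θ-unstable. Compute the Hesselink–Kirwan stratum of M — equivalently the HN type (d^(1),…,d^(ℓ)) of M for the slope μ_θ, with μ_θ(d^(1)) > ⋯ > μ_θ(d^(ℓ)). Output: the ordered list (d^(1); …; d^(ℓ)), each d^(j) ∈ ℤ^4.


Interval decomposition of M: I[1,1], I[1,4], I[2,3]^2, I[3,3].
HN type (ℓ=4): μ^(1)=1; μ^(2)=0; μ^(3)=-1; μ^(4)=-2

((0, 2, 2, 0); (0, 1, 1, 1); (2, 0, 0, 0); (0, 0, 1, 0))


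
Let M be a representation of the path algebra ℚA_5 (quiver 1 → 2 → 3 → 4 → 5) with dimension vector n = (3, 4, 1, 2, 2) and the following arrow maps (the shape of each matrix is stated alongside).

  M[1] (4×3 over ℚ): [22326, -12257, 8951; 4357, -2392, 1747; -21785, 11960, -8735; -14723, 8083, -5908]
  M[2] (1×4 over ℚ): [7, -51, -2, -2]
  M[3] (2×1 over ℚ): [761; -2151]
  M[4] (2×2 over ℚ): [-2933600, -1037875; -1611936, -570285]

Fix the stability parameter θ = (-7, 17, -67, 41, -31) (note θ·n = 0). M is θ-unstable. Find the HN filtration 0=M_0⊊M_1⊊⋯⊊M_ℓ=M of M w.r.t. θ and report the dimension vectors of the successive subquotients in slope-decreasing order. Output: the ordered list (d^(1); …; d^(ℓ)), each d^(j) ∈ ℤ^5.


Via rank(M_{q-1}∘⋯∘M_p): M ≅ I[1,1], I[1,2], I[1,5], I[2,2]^2, I[4,4], I[5,5].
μ_θ-semistable layers: μ^(1)=41; μ^(2)=17; μ^(3)=5; μ^(4)=-7; μ^(5)=-19; μ^(6)=-31

((0, 0, 0, 1, 0); (0, 3, 0, 0, 0); (0, 0, 0, 1, 1); (2, 0, 0, 0, 0); (1, 1, 1, 0, 0); (0, 0, 0, 0, 1))


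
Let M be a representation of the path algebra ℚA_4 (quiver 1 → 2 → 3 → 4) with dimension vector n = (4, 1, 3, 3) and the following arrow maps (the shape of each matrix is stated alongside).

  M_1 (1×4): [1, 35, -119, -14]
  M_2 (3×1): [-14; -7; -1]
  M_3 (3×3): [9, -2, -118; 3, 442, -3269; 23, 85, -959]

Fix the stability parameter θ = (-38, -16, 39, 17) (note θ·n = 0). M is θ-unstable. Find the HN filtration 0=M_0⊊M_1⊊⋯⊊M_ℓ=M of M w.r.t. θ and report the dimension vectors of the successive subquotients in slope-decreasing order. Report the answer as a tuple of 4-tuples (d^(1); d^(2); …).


Barcode: M ≅ I[1,1]^3, I[1,4], I[3,4]^2. HN layers by μ_θ (3 steps, strictly decreasing):
  μ^(1)=28; μ^(2)=-16; μ^(3)=-38

((0, 0, 3, 3); (0, 1, 0, 0); (4, 0, 0, 0))


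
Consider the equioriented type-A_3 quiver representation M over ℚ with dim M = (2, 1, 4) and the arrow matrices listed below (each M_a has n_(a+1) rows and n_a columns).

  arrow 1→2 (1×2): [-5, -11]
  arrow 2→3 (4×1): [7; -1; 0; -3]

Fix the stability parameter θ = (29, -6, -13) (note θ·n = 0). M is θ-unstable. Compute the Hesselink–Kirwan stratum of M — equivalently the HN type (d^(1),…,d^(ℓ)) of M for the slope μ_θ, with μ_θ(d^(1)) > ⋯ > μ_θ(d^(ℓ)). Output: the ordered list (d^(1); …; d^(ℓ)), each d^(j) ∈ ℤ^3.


Interval decomposition of M: I[1,1], I[1,3], I[3,3]^3.
HN type (ℓ=3): μ^(1)=29; μ^(2)=10/3; μ^(3)=-13

((1, 0, 0); (1, 1, 1); (0, 0, 3))


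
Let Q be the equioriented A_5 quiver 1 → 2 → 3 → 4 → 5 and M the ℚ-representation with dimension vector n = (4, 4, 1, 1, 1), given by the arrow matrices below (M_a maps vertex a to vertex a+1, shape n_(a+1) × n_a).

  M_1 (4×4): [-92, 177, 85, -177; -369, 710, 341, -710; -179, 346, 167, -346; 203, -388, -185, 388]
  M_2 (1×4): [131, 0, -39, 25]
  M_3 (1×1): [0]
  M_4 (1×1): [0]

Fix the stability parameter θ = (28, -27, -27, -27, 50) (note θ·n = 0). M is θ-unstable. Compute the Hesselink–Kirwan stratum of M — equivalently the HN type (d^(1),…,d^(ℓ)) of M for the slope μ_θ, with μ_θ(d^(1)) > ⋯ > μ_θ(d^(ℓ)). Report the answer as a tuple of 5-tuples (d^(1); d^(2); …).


Interval decomposition of M: I[1,1]^2, I[1,2], I[1,3], I[2,2]^2, I[4,4], I[5,5].
HN type (ℓ=5): μ^(1)=50; μ^(2)=28; μ^(3)=1/2; μ^(4)=-26/3; μ^(5)=-27

((0, 0, 0, 0, 1); (2, 0, 0, 0, 0); (1, 1, 0, 0, 0); (1, 1, 1, 0, 0); (0, 2, 0, 1, 0))


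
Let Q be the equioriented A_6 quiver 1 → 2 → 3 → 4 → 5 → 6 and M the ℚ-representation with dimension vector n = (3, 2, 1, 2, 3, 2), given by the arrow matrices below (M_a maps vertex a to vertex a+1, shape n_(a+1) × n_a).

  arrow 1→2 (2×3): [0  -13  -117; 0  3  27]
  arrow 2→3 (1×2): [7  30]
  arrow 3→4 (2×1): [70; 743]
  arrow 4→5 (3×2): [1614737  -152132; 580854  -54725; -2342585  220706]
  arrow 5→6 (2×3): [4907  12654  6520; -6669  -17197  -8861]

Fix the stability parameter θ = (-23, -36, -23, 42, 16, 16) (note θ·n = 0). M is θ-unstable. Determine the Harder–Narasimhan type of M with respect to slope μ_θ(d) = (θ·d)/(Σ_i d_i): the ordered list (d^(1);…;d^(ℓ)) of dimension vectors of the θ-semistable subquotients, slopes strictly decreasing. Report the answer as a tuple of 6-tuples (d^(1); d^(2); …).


Via rank(M_{q-1}∘⋯∘M_p): M ≅ I[1,1]^2, I[1,6], I[2,2], I[4,6], I[5,5].
μ_θ-semistable layers: μ^(1)=74/3; μ^(2)=16; μ^(3)=-23; μ^(4)=-59/2; μ^(5)=-36

((0, 0, 0, 2, 2, 2); (0, 0, 0, 0, 1, 0); (2, 0, 1, 0, 0, 0); (1, 1, 0, 0, 0, 0); (0, 1, 0, 0, 0, 0))


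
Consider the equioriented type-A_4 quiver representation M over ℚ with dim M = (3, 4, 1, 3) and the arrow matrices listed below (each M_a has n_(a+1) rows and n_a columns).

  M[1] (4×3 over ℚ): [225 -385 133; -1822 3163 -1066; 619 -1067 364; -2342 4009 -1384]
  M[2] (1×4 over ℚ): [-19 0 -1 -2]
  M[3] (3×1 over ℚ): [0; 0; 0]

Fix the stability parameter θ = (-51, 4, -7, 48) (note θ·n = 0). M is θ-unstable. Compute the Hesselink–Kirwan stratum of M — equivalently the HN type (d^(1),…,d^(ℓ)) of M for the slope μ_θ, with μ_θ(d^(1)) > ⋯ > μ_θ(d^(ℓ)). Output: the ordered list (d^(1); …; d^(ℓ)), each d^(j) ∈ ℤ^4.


Interval decomposition of M: I[1,2]^2, I[1,3], I[2,2], I[4,4]^3.
HN type (ℓ=4): μ^(1)=48; μ^(2)=4; μ^(3)=-3/2; μ^(4)=-51

((0, 0, 0, 3); (0, 3, 0, 0); (0, 1, 1, 0); (3, 0, 0, 0))


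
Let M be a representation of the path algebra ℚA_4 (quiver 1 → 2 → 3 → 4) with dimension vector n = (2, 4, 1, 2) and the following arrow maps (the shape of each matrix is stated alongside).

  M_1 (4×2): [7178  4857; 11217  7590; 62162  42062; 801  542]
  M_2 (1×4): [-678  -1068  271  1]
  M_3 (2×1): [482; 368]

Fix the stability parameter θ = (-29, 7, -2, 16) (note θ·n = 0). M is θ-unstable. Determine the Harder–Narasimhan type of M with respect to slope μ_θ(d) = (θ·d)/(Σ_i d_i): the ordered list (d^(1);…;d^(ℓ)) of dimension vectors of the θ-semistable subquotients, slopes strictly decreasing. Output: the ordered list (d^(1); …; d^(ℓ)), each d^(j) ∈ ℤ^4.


Barcode: M ≅ I[1,2], I[1,4], I[2,2]^2, I[4,4]. HN layers by μ_θ (4 steps, strictly decreasing):
  μ^(1)=16; μ^(2)=7; μ^(3)=5/2; μ^(4)=-29

((0, 0, 0, 2); (0, 3, 0, 0); (0, 1, 1, 0); (2, 0, 0, 0))


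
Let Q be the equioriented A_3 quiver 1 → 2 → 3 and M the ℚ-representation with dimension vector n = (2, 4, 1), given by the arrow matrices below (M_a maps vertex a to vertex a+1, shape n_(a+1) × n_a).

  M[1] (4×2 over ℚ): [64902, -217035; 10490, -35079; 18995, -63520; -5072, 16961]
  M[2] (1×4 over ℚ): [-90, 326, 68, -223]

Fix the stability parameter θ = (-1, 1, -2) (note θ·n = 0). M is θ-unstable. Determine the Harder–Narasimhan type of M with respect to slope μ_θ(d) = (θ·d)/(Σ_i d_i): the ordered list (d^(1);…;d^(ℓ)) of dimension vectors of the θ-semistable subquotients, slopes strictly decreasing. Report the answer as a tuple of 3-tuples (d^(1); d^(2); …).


Interval decomposition of M: I[1,2], I[1,3], I[2,2]^2.
HN type (ℓ=3): μ^(1)=1; μ^(2)=-1/2; μ^(3)=-1

((0, 3, 0); (0, 1, 1); (2, 0, 0))


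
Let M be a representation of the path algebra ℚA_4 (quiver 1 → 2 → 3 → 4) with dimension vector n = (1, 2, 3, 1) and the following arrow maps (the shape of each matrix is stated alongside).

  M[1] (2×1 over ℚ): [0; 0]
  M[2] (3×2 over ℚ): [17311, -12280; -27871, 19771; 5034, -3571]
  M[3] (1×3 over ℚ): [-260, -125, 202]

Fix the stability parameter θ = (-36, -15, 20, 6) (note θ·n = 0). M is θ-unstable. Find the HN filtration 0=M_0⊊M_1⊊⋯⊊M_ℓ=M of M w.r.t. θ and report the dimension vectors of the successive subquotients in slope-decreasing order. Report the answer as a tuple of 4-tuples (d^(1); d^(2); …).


Interval decomposition of M: I[1,1], I[2,3], I[2,4], I[3,3].
HN type (ℓ=4): μ^(1)=20; μ^(2)=13; μ^(3)=-15; μ^(4)=-36

((0, 0, 2, 0); (0, 0, 1, 1); (0, 2, 0, 0); (1, 0, 0, 0))


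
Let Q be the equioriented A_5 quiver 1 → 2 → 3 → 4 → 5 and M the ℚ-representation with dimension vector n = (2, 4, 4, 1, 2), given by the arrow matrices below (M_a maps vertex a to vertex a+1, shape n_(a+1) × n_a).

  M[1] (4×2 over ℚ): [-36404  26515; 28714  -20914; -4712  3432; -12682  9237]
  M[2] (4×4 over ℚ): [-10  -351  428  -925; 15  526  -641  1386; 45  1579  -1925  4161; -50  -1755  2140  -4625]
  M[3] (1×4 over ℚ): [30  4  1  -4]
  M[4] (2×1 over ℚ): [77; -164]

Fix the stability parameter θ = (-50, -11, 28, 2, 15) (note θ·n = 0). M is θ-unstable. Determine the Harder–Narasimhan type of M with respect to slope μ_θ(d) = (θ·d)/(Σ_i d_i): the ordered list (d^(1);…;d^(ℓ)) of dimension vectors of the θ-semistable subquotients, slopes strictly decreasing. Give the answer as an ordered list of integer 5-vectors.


Interval decomposition of M: I[1,2], I[1,3], I[2,2], I[2,5], I[3,3]^2, I[5,5].
HN type (ℓ=4): μ^(1)=28; μ^(2)=15; μ^(3)=-11; μ^(4)=-50

((0, 0, 3, 0, 0); (0, 0, 1, 1, 2); (0, 4, 0, 0, 0); (2, 0, 0, 0, 0))


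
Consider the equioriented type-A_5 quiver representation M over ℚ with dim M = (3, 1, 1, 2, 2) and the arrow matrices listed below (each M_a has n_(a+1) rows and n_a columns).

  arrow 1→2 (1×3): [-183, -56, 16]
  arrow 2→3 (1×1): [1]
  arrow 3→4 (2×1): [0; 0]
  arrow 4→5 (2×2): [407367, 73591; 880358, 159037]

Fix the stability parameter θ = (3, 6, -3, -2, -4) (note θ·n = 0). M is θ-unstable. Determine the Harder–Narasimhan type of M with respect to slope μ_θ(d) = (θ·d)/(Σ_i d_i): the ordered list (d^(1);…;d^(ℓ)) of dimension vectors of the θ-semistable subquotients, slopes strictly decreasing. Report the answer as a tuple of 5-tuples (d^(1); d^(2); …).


Via rank(M_{q-1}∘⋯∘M_p): M ≅ I[1,1]^2, I[1,3], I[4,5]^2.
μ_θ-semistable layers: μ^(1)=3; μ^(2)=2; μ^(3)=-3

((2, 0, 0, 0, 0); (1, 1, 1, 0, 0); (0, 0, 0, 2, 2))


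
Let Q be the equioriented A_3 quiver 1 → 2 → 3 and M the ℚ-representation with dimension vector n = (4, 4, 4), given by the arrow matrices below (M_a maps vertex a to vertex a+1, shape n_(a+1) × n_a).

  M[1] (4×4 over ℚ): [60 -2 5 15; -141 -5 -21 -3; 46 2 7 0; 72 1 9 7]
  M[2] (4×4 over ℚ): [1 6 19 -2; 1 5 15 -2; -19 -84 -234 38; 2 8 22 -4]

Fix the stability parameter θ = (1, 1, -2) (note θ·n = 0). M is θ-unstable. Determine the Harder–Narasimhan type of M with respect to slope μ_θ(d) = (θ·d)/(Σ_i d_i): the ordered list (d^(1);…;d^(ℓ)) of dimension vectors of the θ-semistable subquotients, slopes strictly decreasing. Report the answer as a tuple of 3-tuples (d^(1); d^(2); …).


Interval decomposition of M: I[1,2], I[1,3]^3, I[3,3].
HN type (ℓ=3): μ^(1)=1; μ^(2)=0; μ^(3)=-2

((1, 1, 0); (3, 3, 3); (0, 0, 1))


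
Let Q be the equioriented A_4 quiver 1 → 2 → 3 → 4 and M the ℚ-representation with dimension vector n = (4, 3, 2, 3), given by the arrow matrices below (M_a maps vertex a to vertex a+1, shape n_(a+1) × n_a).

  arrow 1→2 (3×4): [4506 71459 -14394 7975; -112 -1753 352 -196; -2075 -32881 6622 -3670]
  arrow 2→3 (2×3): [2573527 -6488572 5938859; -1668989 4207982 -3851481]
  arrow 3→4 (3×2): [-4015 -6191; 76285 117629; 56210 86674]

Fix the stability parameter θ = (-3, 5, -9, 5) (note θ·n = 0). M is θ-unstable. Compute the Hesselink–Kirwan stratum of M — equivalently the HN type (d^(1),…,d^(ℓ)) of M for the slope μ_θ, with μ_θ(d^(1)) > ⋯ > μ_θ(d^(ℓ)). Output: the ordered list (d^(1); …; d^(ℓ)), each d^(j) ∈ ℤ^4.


Barcode: M ≅ I[1,1], I[1,2], I[1,3], I[1,4], I[4,4]^2. HN layers by μ_θ (3 steps, strictly decreasing):
  μ^(1)=5; μ^(2)=-2; μ^(3)=-3

((0, 1, 0, 3); (0, 2, 2, 0); (4, 0, 0, 0))


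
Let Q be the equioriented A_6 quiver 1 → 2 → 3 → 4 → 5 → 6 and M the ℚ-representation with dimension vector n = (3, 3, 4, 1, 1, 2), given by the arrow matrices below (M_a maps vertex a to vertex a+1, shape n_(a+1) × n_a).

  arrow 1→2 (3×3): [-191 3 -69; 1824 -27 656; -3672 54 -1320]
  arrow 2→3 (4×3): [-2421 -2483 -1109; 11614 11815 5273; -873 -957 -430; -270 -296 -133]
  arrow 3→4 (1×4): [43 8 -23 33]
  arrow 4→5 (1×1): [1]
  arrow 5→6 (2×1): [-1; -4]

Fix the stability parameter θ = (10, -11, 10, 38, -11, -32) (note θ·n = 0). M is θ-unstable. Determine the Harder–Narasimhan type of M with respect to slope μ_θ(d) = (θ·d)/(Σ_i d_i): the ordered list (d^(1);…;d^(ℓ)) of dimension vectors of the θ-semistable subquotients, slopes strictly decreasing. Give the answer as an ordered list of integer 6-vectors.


Barcode: M ≅ I[1,1], I[1,3], I[1,6], I[2,3], I[3,3], I[6,6]. HN layers by μ_θ (5 steps, strictly decreasing):
  μ^(1)=10; μ^(2)=5/4; μ^(3)=-1/2; μ^(4)=-11; μ^(5)=-32

((1, 0, 3, 0, 0, 0); (0, 0, 1, 1, 1, 1); (2, 2, 0, 0, 0, 0); (0, 1, 0, 0, 0, 0); (0, 0, 0, 0, 0, 1))


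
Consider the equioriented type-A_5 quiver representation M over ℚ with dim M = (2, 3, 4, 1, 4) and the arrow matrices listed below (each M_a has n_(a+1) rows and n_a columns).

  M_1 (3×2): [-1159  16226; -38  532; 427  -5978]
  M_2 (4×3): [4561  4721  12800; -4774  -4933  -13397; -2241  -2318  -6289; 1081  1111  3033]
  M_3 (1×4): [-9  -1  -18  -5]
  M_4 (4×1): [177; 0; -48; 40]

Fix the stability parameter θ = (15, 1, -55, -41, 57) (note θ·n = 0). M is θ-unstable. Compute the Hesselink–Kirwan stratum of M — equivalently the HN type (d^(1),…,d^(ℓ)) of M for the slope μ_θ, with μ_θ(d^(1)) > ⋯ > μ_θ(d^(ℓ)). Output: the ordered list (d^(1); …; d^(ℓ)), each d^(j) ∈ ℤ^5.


Interval decomposition of M: I[1,1], I[1,5], I[2,3]^2, I[3,3], I[5,5]^3.
HN type (ℓ=5): μ^(1)=57; μ^(2)=15; μ^(3)=-20; μ^(4)=-27; μ^(5)=-55

((0, 0, 0, 0, 4); (1, 0, 0, 0, 0); (1, 1, 1, 1, 0); (0, 2, 2, 0, 0); (0, 0, 1, 0, 0))


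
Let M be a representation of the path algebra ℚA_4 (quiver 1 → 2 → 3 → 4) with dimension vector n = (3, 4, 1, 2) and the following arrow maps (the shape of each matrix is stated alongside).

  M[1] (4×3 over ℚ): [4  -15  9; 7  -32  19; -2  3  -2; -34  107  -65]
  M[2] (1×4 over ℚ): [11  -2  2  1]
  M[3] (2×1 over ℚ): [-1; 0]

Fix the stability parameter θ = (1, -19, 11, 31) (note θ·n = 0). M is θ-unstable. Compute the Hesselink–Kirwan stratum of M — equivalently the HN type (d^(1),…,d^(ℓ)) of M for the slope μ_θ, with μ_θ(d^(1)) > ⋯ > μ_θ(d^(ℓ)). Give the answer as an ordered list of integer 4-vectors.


Interval decomposition of M: I[1,2]^2, I[1,4], I[2,2], I[4,4].
HN type (ℓ=4): μ^(1)=31; μ^(2)=11; μ^(3)=-9; μ^(4)=-19

((0, 0, 0, 2); (0, 0, 1, 0); (3, 3, 0, 0); (0, 1, 0, 0))


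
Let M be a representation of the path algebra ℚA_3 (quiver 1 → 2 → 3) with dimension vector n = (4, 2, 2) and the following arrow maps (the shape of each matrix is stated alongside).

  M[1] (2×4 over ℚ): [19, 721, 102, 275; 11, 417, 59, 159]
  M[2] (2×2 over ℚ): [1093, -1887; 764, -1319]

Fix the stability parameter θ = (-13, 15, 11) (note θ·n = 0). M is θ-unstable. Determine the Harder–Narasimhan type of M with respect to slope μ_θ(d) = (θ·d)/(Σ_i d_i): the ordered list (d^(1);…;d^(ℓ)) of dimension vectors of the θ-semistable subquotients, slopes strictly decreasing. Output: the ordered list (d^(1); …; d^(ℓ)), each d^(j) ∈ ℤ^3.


Barcode: M ≅ I[1,1]^2, I[1,3]^2. HN layers by μ_θ (2 steps, strictly decreasing):
  μ^(1)=13; μ^(2)=-13

((0, 2, 2); (4, 0, 0))


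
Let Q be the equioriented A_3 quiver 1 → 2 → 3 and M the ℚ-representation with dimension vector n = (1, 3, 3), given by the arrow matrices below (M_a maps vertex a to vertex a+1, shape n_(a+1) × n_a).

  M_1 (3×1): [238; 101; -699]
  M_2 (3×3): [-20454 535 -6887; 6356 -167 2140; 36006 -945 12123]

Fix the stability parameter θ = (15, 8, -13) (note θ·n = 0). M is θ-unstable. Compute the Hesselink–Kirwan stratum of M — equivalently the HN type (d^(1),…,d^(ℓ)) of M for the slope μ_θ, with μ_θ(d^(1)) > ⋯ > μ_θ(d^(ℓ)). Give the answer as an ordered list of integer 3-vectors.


Via rank(M_{q-1}∘⋯∘M_p): M ≅ I[1,3], I[2,2], I[2,3], I[3,3].
μ_θ-semistable layers: μ^(1)=8; μ^(2)=10/3; μ^(3)=-5/2; μ^(4)=-13

((0, 1, 0); (1, 1, 1); (0, 1, 1); (0, 0, 1))


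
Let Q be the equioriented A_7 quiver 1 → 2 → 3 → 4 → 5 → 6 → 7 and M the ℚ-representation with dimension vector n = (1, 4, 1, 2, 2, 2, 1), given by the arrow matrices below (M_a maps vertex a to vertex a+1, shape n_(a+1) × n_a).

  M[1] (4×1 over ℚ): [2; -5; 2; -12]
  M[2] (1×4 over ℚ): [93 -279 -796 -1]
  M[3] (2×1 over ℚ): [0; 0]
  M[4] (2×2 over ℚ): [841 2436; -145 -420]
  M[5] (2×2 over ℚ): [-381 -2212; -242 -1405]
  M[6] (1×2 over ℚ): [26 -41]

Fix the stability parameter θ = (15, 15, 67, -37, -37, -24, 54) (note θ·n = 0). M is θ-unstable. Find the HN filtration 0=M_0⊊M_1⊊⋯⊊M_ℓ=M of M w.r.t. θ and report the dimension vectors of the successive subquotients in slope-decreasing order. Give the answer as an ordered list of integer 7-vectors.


Barcode: M ≅ I[1,3], I[2,2]^3, I[4,4], I[4,7], I[5,6]. HN layers by μ_θ (5 steps, strictly decreasing):
  μ^(1)=67; μ^(2)=54; μ^(3)=15; μ^(4)=-24; μ^(5)=-37

((0, 0, 1, 0, 0, 0, 0); (0, 0, 0, 0, 0, 0, 1); (1, 4, 0, 0, 0, 0, 0); (0, 0, 0, 0, 0, 2, 0); (0, 0, 0, 2, 2, 0, 0))


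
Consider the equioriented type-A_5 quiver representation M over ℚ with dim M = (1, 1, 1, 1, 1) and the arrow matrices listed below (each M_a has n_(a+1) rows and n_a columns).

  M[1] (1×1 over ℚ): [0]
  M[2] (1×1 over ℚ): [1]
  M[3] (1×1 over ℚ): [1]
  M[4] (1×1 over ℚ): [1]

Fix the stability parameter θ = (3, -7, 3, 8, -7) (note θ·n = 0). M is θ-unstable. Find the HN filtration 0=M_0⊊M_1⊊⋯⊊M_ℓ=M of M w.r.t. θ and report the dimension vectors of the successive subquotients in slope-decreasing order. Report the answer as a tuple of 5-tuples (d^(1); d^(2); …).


Barcode: M ≅ I[1,1], I[2,5]. HN layers by μ_θ (3 steps, strictly decreasing):
  μ^(1)=3; μ^(2)=4/3; μ^(3)=-7

((1, 0, 0, 0, 0); (0, 0, 1, 1, 1); (0, 1, 0, 0, 0))


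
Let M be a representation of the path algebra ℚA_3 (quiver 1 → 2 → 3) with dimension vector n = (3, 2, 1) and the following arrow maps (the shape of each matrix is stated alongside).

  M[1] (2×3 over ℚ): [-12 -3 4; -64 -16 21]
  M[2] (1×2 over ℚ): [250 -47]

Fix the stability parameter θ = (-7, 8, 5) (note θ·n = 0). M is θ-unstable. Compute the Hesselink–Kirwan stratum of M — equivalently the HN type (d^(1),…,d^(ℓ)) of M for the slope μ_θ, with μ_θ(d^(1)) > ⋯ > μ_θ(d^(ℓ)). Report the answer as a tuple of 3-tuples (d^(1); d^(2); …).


Interval decomposition of M: I[1,1], I[1,2], I[1,3].
HN type (ℓ=3): μ^(1)=8; μ^(2)=13/2; μ^(3)=-7

((0, 1, 0); (0, 1, 1); (3, 0, 0))


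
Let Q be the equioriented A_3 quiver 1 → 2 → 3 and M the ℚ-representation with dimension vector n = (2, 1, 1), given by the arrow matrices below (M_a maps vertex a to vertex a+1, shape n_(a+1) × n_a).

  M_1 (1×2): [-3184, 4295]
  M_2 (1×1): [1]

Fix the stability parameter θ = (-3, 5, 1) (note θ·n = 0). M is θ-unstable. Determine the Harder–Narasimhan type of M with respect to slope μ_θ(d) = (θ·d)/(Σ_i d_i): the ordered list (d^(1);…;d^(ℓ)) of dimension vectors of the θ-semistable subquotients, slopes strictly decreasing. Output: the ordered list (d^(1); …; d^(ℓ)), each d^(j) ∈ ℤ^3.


Barcode: M ≅ I[1,1], I[1,3]. HN layers by μ_θ (2 steps, strictly decreasing):
  μ^(1)=3; μ^(2)=-3

((0, 1, 1); (2, 0, 0))


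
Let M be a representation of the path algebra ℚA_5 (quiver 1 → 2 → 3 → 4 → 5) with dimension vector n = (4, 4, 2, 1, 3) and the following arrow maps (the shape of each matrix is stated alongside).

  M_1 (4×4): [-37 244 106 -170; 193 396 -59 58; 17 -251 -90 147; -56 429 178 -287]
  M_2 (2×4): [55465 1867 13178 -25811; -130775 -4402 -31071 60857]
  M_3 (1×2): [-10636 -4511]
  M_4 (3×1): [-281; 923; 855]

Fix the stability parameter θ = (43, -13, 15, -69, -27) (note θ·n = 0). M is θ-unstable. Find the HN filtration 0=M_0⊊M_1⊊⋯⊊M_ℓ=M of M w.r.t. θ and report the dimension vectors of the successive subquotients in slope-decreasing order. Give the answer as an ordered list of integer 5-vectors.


Interval decomposition of M: I[1,2]^2, I[1,3], I[1,5], I[5,5]^2.
HN type (ℓ=3): μ^(1)=15; μ^(2)=-51/5; μ^(3)=-27

((3, 3, 1, 0, 0); (1, 1, 1, 1, 1); (0, 0, 0, 0, 2))


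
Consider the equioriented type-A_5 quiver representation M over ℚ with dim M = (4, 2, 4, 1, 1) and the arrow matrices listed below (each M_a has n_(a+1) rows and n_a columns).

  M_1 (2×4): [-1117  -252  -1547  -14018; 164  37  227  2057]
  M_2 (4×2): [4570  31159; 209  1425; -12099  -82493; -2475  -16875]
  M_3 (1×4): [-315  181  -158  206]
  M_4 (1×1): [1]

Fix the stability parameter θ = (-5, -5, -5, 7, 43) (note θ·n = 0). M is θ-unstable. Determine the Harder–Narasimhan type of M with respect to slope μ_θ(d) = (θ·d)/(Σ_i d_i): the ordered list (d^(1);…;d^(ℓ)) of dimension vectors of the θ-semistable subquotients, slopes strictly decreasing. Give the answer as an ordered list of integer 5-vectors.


Via rank(M_{q-1}∘⋯∘M_p): M ≅ I[1,1]^2, I[1,3], I[1,5], I[3,3]^2.
μ_θ-semistable layers: μ^(1)=43; μ^(2)=7; μ^(3)=-5

((0, 0, 0, 0, 1); (0, 0, 0, 1, 0); (4, 2, 4, 0, 0))


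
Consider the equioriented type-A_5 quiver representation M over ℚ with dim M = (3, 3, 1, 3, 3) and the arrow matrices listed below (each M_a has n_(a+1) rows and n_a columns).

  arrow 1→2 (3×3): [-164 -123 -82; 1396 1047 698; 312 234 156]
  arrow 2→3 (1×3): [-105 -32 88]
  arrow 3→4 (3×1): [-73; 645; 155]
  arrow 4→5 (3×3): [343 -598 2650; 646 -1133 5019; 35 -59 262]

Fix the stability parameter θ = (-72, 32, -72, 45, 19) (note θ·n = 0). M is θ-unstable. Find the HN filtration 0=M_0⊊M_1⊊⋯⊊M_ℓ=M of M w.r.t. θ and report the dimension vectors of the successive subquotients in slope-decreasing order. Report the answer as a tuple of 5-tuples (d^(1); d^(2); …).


Interval decomposition of M: I[1,1]^2, I[1,5], I[2,2]^2, I[4,5]^2.
HN type (ℓ=3): μ^(1)=32; μ^(2)=-20; μ^(3)=-72

((0, 2, 0, 3, 3); (0, 1, 1, 0, 0); (3, 0, 0, 0, 0))


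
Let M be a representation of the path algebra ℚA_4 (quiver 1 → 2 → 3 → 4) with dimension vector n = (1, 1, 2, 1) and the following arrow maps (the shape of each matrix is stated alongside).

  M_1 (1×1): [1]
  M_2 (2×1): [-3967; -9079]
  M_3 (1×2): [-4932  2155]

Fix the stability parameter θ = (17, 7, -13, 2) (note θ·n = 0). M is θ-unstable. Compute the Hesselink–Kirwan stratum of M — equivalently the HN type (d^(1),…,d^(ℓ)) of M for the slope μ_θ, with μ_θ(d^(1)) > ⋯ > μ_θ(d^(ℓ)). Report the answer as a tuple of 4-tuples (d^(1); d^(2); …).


Interval decomposition of M: I[1,4], I[3,3].
HN type (ℓ=2): μ^(1)=13/4; μ^(2)=-13

((1, 1, 1, 1); (0, 0, 1, 0))


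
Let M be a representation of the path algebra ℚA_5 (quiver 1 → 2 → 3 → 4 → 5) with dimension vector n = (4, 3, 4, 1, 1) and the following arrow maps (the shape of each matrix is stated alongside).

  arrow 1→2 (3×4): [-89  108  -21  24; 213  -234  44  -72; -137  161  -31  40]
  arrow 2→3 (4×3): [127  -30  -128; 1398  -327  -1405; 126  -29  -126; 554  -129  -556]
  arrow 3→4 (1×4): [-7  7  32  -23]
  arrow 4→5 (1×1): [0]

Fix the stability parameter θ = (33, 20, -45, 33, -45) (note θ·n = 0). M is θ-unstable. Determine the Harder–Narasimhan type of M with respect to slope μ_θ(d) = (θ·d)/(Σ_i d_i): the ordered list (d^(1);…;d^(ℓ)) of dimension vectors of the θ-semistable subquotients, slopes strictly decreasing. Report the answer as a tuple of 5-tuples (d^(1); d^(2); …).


Via rank(M_{q-1}∘⋯∘M_p): M ≅ I[1,1], I[1,3]^2, I[1,4], I[3,3], I[5,5].
μ_θ-semistable layers: μ^(1)=33; μ^(2)=8/3; μ^(3)=-45

((1, 0, 0, 1, 0); (3, 3, 3, 0, 0); (0, 0, 1, 0, 1))


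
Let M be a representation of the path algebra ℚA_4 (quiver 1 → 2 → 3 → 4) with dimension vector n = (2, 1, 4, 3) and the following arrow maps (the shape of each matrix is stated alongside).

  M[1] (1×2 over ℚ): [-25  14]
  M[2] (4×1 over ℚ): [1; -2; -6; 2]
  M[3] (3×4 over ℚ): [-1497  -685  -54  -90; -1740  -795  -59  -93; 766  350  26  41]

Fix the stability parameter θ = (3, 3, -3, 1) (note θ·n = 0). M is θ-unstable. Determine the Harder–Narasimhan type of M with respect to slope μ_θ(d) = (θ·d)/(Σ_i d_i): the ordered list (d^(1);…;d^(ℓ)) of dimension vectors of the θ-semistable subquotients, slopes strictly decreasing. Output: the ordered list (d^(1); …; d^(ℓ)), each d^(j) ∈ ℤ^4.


Interval decomposition of M: I[1,1], I[1,4], I[3,3], I[3,4]^2.
HN type (ℓ=3): μ^(1)=3; μ^(2)=1; μ^(3)=-3

((1, 0, 0, 0); (1, 1, 1, 3); (0, 0, 3, 0))


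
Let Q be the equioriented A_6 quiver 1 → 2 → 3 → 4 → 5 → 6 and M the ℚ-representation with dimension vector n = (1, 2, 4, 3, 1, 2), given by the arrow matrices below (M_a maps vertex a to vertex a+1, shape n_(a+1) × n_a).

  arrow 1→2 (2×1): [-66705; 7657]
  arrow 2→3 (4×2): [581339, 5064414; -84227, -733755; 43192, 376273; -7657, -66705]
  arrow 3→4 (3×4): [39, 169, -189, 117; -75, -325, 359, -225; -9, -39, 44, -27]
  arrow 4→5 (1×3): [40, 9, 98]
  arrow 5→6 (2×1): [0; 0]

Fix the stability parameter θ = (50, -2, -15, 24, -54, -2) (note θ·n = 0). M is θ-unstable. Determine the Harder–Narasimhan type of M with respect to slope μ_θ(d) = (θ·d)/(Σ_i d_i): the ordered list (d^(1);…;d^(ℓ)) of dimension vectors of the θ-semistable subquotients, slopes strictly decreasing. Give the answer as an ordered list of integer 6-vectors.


Interval decomposition of M: I[1,5], I[2,4], I[3,3]^2, I[4,4], I[6,6]^2.
HN type (ℓ=5): μ^(1)=24; μ^(2)=3/5; μ^(3)=-2; μ^(4)=-17/2; μ^(5)=-15

((0, 0, 0, 2, 0, 0); (1, 1, 1, 1, 1, 0); (0, 0, 0, 0, 0, 2); (0, 1, 1, 0, 0, 0); (0, 0, 2, 0, 0, 0))


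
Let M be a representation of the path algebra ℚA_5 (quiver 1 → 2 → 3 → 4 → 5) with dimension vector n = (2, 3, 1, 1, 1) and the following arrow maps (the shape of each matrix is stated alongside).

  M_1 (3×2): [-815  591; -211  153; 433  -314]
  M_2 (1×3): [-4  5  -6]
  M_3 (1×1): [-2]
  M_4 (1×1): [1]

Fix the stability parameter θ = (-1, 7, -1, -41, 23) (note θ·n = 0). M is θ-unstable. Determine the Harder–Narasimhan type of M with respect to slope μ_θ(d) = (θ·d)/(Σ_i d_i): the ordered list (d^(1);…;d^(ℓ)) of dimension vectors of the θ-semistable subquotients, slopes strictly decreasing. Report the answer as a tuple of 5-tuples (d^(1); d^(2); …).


Via rank(M_{q-1}∘⋯∘M_p): M ≅ I[1,2], I[1,5], I[2,2].
μ_θ-semistable layers: μ^(1)=23; μ^(2)=7; μ^(3)=-1; μ^(4)=-9

((0, 0, 0, 0, 1); (0, 2, 0, 0, 0); (1, 0, 0, 0, 0); (1, 1, 1, 1, 0))


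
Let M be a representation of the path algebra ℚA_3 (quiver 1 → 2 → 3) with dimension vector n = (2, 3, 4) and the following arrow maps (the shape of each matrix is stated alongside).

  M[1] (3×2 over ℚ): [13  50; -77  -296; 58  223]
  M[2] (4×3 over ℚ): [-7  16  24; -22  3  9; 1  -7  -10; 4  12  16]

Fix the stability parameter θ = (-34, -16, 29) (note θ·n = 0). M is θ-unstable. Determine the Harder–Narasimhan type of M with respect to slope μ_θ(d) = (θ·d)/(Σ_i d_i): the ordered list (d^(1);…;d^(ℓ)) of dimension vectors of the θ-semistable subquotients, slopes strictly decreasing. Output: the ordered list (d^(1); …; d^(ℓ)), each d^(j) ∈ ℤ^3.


Via rank(M_{q-1}∘⋯∘M_p): M ≅ I[1,3]^2, I[2,3], I[3,3].
μ_θ-semistable layers: μ^(1)=29; μ^(2)=-16; μ^(3)=-34

((0, 0, 4); (0, 3, 0); (2, 0, 0))


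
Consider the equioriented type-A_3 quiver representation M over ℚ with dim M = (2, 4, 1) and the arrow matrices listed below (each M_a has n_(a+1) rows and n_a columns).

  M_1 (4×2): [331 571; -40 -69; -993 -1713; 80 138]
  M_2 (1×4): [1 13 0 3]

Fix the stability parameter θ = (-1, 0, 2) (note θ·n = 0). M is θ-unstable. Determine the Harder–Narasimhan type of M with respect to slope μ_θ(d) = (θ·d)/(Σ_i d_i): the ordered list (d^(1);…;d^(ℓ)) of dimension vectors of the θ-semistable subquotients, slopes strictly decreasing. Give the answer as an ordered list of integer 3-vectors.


Interval decomposition of M: I[1,2], I[1,3], I[2,2]^2.
HN type (ℓ=3): μ^(1)=2; μ^(2)=0; μ^(3)=-1

((0, 0, 1); (0, 4, 0); (2, 0, 0))


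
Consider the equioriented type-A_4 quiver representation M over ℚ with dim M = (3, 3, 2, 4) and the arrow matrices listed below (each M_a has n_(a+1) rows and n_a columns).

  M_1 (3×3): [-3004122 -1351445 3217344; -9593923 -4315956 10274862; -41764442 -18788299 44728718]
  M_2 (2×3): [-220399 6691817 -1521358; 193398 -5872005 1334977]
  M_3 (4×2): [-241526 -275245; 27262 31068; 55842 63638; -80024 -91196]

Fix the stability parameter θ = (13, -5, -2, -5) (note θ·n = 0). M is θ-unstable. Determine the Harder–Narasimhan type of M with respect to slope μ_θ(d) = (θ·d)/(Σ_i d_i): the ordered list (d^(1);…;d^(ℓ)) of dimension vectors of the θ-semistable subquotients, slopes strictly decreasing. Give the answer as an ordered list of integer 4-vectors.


Barcode: M ≅ I[1,2], I[1,4]^2, I[4,4]^2. HN layers by μ_θ (3 steps, strictly decreasing):
  μ^(1)=4; μ^(2)=1/4; μ^(3)=-5

((1, 1, 0, 0); (2, 2, 2, 2); (0, 0, 0, 2))


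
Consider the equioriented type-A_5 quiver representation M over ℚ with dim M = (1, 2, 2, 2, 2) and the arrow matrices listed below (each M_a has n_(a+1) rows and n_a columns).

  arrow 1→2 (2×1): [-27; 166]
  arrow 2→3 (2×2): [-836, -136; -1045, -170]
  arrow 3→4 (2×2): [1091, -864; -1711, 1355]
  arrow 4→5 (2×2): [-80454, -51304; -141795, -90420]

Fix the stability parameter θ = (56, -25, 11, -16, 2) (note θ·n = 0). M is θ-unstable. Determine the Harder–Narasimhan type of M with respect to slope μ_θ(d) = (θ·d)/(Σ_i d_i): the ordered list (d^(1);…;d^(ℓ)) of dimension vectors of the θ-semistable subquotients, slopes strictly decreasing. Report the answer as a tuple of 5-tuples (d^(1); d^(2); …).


Via rank(M_{q-1}∘⋯∘M_p): M ≅ I[1,4], I[2,2], I[3,5], I[5,5].
μ_θ-semistable layers: μ^(1)=13/2; μ^(2)=2; μ^(3)=-5/2; μ^(4)=-25

((1, 1, 1, 1, 0); (0, 0, 0, 0, 2); (0, 0, 1, 1, 0); (0, 1, 0, 0, 0))
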